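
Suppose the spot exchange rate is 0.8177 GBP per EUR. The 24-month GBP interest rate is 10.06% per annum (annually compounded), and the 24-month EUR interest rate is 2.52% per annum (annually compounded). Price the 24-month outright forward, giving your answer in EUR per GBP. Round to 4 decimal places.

1.0611

T = 2 years.
Growth of 1 GBP over T: (1 + 0.1006)^2 = 1.2113204.
Growth of 1 EUR over T: (1 + 0.0252)^2 = 1.051035.
CIP: F = S · (grow GBP)/(grow EUR) = 0.8177 × 1.2113204/1.051035 = 0.9424012 GBP per EUR.
Quoted the other way: 1/0.9424012 = 1.0611 EUR per GBP.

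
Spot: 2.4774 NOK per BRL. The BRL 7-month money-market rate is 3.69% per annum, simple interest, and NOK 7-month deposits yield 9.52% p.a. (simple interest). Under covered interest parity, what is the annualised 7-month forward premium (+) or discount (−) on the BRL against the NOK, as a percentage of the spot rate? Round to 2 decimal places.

+5.71%

T = 7/12 years.
CIP forward (NOK per BRL) = 2.4774 × 1.0555333/1.021525 = 2.5598768.
Annualised premium = (F − S)/S × (1/T) = (2.5598768 − 2.4774)/2.4774 ÷ (7/12) = 5.71%.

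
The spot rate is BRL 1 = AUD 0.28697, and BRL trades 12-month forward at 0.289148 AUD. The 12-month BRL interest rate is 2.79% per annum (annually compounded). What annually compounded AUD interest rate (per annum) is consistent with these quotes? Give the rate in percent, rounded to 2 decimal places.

T = 1 year.
CIP gives F = S · g_AUD/g_BRL, so g_AUD/g_BRL = 0.289148/0.28697 = 1.0075896.
The BRL side grows by (1 + 0.0279)^1 = 1.027900.
Hence g_AUD = 1.0357013.
Annualise: 1.0357013^(1/1) − 1 = 0.035701 = 3.57%.

3.57%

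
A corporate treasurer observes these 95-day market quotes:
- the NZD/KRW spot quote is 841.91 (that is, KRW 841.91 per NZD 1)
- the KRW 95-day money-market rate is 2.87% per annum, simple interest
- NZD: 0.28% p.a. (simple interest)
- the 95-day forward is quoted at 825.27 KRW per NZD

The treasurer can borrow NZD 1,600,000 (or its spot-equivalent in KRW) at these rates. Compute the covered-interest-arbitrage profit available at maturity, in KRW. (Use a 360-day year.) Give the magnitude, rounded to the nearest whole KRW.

KRW 35,850,426

T = 95/360 years.
Keep in NZD, deliver into the forward: 1,600,000·1.000738888889·825.27 = KRW 1,321,407,652.53.
Swap to KRW now, deposit: 1,600,000·841.91·1.007573611111 = KRW 1,357,258,078.29.
The quoted forward undervalues NZD, so borrow NZD, convert to KRW at spot, deposit the KRW at 2.87%, and buy NZD forward at 825.27 to cover the loan.
The gap between the two covered legs is KRW 35,850,426.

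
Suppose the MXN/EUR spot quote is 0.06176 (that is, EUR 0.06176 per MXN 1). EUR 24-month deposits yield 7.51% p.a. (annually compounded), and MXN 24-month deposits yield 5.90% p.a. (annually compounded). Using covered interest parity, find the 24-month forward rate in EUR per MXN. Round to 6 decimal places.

0.063652

T = 2 years.
EUR accumulates by (1 + 0.0751)^2 = 1.155840.
MXN accumulates by (1 + 0.0590)^2 = 1.121481.
CIP: F = S · (grow EUR)/(grow MXN) = 0.06176 × 1.155840/1.121481 = 0.06365215 EUR per MXN.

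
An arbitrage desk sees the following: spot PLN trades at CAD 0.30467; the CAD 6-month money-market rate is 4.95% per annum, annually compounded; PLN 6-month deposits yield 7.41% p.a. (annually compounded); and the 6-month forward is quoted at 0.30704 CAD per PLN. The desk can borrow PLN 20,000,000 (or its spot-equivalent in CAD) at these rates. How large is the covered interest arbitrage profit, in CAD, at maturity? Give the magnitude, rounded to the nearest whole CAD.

CAD 121,861

T = 6/12 years.
Keep in PLN, deliver into the forward: 20,000,000·1.036387958·0.30704 = CAD 6,364,251.17.
Swap to CAD now, deposit: 20,000,000·0.30467·1.024451073 = CAD 6,242,390.17.
The quoted forward overvalues PLN, so borrow CAD, buy PLN at spot, deposit the PLN at 7.41%, and sell the proceeds forward at 0.30704.
The gap between the two covered legs is CAD 121,861.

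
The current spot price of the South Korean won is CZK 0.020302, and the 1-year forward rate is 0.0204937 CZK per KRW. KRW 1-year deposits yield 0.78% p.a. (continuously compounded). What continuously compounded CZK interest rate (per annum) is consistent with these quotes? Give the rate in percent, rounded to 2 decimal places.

T = 1 year.
By CIP, F/S equals the CZK-to-KRW growth ratio: 0.0204937/0.020302 = 1.0094424.
KRW growth factor: e^(0.0078×1) = 1.0078305.
So the CZK growth factor = 1.0173468.
r = ln(1.0173468)/1 = 0.017198 → 1.72%.

1.72%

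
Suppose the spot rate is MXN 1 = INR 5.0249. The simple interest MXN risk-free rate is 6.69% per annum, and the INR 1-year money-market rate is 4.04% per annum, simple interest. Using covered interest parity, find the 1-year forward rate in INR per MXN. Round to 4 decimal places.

4.9001

T = 1 year.
INR accumulates by 1 + 0.0404×1 = 1.040400.
Growth of 1 MXN over T: 1 + 0.0669×1 = 1.066900.
CIP: F = S · (grow INR)/(grow MXN) = 5.0249 × 1.040400/1.066900 = 4.900090 INR per MXN.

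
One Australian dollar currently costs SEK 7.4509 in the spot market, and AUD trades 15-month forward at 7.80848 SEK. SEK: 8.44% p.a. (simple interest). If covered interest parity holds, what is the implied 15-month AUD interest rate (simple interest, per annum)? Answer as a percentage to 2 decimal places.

4.39%

T = 15/12 years.
CIP gives F = S · g_SEK/g_AUD, so g_SEK/g_AUD = 7.80848/7.4509 = 1.0479915.
SEK growth factor: 1 + 0.0844×15/12 = 1.105500.
That pins the AUD growth at 1.054875.
(1.054875 − 1)/T = 0.043900, i.e. 4.39%.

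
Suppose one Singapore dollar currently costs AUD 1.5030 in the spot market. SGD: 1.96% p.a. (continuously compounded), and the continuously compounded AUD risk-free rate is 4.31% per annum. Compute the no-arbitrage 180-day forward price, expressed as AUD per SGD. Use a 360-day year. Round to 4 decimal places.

1.5208

T = 180/360 years.
AUD growth factor: e^(0.0431×180/360) = 1.0217839.
Growth of 1 SGD over T: e^(0.0196×180/360) = 1.0098482.
So F = 1.503 × 1.0217839 / 1.0098482 = 1.520764 (AUD/SGD).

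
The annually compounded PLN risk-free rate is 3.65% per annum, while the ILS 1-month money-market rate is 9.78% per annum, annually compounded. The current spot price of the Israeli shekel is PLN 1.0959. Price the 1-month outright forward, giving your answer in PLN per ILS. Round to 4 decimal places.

T = 1/12 years.
PLN growth factor: (1 + 0.0365)^(1/12) = 1.0029919.
ILS growth factor: (1 + 0.0978)^(1/12) = 1.007806.
So F = 1.0959 × 1.0029919 / 1.007806 = 1.090665 (PLN/ILS).

1.0907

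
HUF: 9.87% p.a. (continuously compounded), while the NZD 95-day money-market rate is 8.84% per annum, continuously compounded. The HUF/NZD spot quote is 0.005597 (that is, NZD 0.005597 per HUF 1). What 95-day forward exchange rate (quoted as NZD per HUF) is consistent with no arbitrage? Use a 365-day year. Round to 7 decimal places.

0.0055820

T = 95/365 years.
Growth of 1 NZD over T: e^(0.0884×95/365) = 1.0232749.
Growth of 1 HUF over T: e^(0.0987×95/365) = 1.0260218.
So F = 0.005597 × 1.0232749 / 1.0260218 = 0.005582016 (NZD/HUF).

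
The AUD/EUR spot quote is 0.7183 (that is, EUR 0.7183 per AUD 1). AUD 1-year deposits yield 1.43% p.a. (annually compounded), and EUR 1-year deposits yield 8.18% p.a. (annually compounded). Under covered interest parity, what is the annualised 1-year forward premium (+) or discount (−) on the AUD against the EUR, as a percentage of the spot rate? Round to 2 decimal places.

T = 1 year.
CIP forward (EUR per AUD) = 0.7183 × 1.081800/1.014300 = 0.7661017.
Annualised premium = (F − S)/S × (1/T) = (0.7661017 − 0.7183)/0.7183 ÷ 1 = 6.65%.

+6.65%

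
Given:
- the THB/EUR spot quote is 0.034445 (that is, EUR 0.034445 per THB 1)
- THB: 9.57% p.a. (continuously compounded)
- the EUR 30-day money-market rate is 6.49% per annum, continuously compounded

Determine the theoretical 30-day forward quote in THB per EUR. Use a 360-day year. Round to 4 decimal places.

29.1064

T = 30/360 years.
Growth of 1 EUR over T: e^(0.0649×30/360) = 1.00542298.
THB accumulates by e^(0.0957×30/360) = 1.00800689.
So F = 0.034445 × 1.00542298 / 1.00800689 = 0.034356704 (EUR/THB).
Quoted the other way: 1/0.034356704 = 29.1064 THB per EUR.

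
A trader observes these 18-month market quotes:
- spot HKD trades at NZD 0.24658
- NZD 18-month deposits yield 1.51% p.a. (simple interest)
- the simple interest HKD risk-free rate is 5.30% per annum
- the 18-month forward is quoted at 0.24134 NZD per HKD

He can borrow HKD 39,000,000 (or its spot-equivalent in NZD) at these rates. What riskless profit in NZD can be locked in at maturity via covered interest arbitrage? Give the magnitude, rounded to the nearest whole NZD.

NZD 326,098

T = 18/12 years.
Route A — deposit HKD, sell forward: 39,000,000 × 1.079500 × 0.24134 = NZD 10,160,534.67.
Route B — convert at spot, deposit NZD: 39,000,000 × 0.24658 × 1.022650 = NZD 9,834,436.44.
The quoted forward overvalues HKD, so borrow NZD, buy HKD at spot, deposit the HKD at 5.30%, and sell the proceeds forward at 0.24134.
Arbitrage profit = |10,160,534.67 − 9,834,436.44| = NZD 326,098.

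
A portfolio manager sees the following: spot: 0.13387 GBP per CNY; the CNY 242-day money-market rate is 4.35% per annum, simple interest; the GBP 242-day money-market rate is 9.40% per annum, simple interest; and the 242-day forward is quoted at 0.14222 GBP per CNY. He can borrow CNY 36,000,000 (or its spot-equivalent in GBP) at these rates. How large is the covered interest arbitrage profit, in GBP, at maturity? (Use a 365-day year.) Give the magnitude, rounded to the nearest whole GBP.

GBP 147,908

T = 242/365 years.
Route A — deposit CNY, sell forward: 36,000,000 × 1.028841096 × 0.14222 = GBP 5,267,584.10.
Route B — convert at spot, deposit GBP: 36,000,000 × 0.13387 × 1.062323288 = GBP 5,119,675.87.
The quoted forward overvalues CNY, so borrow GBP, buy CNY at spot, deposit the CNY at 4.35%, and sell the proceeds forward at 0.14222.
The gap between the two covered legs is GBP 147,908.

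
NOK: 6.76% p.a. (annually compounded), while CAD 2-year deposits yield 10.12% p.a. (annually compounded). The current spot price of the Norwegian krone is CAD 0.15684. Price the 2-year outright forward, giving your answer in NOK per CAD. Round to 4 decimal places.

5.9928

T = 2 years.
Growth of 1 CAD over T: (1 + 0.1012)^2 = 1.2126414.
Growth of 1 NOK over T: (1 + 0.0676)^2 = 1.1397698.
Forward (CAD per NOK) = 0.15684 × 1.2126414 / 1.1397698 = 0.1668676.
Invert for NOK per CAD: 1 / 0.1668676 = 5.9928.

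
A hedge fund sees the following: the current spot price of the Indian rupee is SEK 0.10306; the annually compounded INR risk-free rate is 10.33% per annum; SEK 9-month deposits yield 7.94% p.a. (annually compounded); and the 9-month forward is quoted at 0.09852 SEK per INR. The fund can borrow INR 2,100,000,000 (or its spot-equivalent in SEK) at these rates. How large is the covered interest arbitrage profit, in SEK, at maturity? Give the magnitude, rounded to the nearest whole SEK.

SEK 6,467,898

T = 9/12 years.
Keep in INR, deliver into the forward: 2,100,000,000·1.07651531738·0.09852 = SEK 222,722,407.04.
Swap to SEK now, deposit: 2,100,000,000·0.10306·1.05897768899 = SEK 229,190,305.32.
The quoted forward undervalues INR, so borrow INR, convert to SEK at spot, deposit the SEK at 7.94%, and buy INR forward at 0.09852 to cover the loan.
Profit = 229,190,305.32 − 222,722,407.04 = SEK 6,467,898.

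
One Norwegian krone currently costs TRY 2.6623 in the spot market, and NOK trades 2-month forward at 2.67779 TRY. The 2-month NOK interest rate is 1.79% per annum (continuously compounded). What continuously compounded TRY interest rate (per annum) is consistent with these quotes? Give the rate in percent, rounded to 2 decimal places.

T = 2/12 years.
By CIP, F/S equals the TRY-to-NOK growth ratio: 2.67779/2.6623 = 1.0058183.
The NOK side grows by e^(0.0179×2/12) = 1.0029878.
That pins the TRY growth at 1.0088235.
r = ln(1.0088235)/(2/12) = 0.052709 → 5.27%.

5.27%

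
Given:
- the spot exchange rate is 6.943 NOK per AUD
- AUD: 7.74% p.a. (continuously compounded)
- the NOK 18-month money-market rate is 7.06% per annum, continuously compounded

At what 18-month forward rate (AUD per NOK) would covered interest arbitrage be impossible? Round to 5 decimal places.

0.14551

T = 18/12 years.
NOK accumulates by e^(0.0706×18/12) = 1.1117107.
Growth of 1 AUD over T: e^(0.0774×18/12) = 1.1231082.
So F = 6.943 × 1.1117107 / 1.1231082 = 6.872541 (NOK/AUD).
Invert for AUD per NOK: 1 / 6.872541 = 0.14551.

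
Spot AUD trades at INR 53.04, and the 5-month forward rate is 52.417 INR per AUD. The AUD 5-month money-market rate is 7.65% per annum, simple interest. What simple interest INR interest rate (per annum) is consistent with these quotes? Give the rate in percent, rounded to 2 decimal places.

T = 5/12 years.
F/S = 52.417/53.04 = 0.9882541 = (growth of INR) / (growth of AUD).
AUD growth factor: 1 + 0.0765×5/12 = 1.031875.
That pins the INR growth at 1.0197547.
(1.0197547 − 1)/T = 0.047411, i.e. 4.74%.

4.74%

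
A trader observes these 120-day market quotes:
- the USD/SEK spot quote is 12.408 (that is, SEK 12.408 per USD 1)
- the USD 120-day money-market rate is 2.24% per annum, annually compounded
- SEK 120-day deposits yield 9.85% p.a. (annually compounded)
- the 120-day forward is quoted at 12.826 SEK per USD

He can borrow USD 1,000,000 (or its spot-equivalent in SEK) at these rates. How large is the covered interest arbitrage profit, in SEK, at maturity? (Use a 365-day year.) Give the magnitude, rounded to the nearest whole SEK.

T = 120/365 years.
Keep in USD, deliver into the forward: 1,000,000·1.0073097002·12.826 = SEK 12,919,754.21.
Swap to SEK now, deposit: 1,000,000·12.408·1.0313681573 = SEK 12,797,216.10.
The quoted forward overvalues USD, so borrow SEK, buy USD at spot, deposit the USD at 2.24%, and sell the proceeds forward at 12.826.
The gap between the two covered legs is SEK 122,538.

SEK 122,538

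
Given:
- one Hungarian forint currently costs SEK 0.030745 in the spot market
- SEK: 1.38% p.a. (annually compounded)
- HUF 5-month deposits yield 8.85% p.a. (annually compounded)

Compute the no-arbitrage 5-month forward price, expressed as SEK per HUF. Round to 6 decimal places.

0.029848

T = 5/12 years.
Growth of 1 SEK over T: (1 + 0.0138)^(5/12) = 1.005727.
Growth of 1 HUF over T: (1 + 0.0885)^(5/12) = 1.0359652.
CIP: F = S · (grow SEK)/(grow HUF) = 0.030745 × 1.005727/1.0359652 = 0.02984760 SEK per HUF.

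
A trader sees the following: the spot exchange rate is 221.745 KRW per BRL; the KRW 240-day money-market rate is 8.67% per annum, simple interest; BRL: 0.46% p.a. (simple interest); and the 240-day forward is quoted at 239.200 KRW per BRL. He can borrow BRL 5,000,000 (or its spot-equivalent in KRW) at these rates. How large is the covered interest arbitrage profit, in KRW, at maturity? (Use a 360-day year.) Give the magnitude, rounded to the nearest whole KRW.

KRW 26,858,428

T = 240/360 years.
Invest the BRL and cover forward: 5,000,000 × 1.003066666667 × 239.200 = KRW 1,199,667,733.33.
Convert at spot and invest in KRW: 5,000,000 × 221.745 × 1.057800 = KRW 1,172,809,305.00.
The quoted forward overvalues BRL, so borrow KRW, buy BRL at spot, deposit the BRL at 0.46%, and sell the proceeds forward at 239.200.
Profit = 1,199,667,733.33 − 1,172,809,305.00 = KRW 26,858,428.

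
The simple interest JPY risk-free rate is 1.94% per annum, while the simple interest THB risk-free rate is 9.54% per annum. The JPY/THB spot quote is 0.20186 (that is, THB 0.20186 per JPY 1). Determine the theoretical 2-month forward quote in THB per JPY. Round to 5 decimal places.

T = 2/12 years.
THB accumulates by 1 + 0.0954×2/12 = 1.015900.
JPY growth factor: 1 + 0.0194×2/12 = 1.0032333.
So F = 0.20186 × 1.015900 / 1.0032333 = 0.2044087 (THB/JPY).

0.20441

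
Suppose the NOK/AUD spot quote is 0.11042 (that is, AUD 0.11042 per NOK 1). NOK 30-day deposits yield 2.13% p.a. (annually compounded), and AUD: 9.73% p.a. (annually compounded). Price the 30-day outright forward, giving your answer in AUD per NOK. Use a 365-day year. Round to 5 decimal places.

0.11107

T = 30/365 years.
AUD accumulates by (1 + 0.0973)^(30/365) = 1.0076609.
NOK accumulates by (1 + 0.0213)^(30/365) = 1.0017338.
Forward (AUD per NOK) = 0.11042 × 1.0076609 / 1.0017338 = 0.1110733.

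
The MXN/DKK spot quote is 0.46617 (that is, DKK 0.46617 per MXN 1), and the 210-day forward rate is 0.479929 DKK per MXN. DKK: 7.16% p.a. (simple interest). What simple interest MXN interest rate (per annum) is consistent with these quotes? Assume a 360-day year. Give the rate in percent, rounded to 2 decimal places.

2.04%

T = 210/360 years.
F/S = 0.479929/0.46617 = 1.0295150 = (growth of DKK) / (growth of MXN).
The DKK side grows by 1 + 0.0716×210/360 = 1.0417667.
That pins the MXN growth at 1.0119005.
(1.0119005 − 1)/T = 0.020401, i.e. 2.04%.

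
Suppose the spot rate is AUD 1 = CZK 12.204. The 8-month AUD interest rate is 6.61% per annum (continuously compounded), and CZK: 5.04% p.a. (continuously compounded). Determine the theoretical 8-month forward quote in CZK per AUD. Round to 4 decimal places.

12.0769

T = 8/12 years.
CZK accumulates by e^(0.0504×8/12) = 1.03417086.
AUD growth factor: e^(0.0661×8/12) = 1.04505202.
Forward (CZK per AUD) = 12.204 × 1.03417086 / 1.04505202 = 12.076931.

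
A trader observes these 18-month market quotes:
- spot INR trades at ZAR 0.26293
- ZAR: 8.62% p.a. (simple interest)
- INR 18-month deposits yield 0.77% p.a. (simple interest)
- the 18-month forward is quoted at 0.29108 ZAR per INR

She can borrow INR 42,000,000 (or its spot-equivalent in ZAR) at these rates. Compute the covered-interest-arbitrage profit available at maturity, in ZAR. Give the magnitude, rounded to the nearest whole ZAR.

ZAR 104,365

T = 18/12 years.
Invest the INR and cover forward: 42,000,000 × 1.011550 × 0.29108 = ZAR 12,366,562.91.
Convert at spot and invest in ZAR: 42,000,000 × 0.26293 × 1.129300 = ZAR 12,470,927.66.
The quoted forward undervalues INR, so borrow INR, convert to ZAR at spot, deposit the ZAR at 8.62%, and buy INR forward at 0.29108 to cover the loan.
Arbitrage profit = |12,366,562.91 − 12,470,927.66| = ZAR 104,365.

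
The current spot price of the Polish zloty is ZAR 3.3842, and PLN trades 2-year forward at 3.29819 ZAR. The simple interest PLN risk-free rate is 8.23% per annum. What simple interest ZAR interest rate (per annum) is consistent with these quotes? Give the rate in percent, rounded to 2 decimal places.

T = 2 years.
F/S = 3.29819/3.3842 = 0.9745848 = (growth of ZAR) / (growth of PLN).
The PLN side grows by 1 + 0.0823×2 = 1.164600.
So the ZAR growth factor = 1.1350015.
r = (1.1350015 − 1)/2 = 0.067501 → 6.75%.

6.75%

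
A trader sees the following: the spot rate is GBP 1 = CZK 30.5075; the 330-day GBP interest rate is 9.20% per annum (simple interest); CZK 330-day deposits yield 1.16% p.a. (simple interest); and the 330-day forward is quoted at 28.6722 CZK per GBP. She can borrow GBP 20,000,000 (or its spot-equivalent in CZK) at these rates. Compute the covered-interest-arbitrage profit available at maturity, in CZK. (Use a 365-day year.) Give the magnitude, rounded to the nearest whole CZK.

CZK 4,592,920

T = 330/365 years.
Keep in GBP, deliver into the forward: 20,000,000·1.08317808219·28.6722 = CZK 621,141,972.16.
Swap to CZK now, deposit: 20,000,000·30.5075·1.01048767123 = CZK 616,549,052.60.
The quoted forward overvalues GBP, so borrow CZK, buy GBP at spot, deposit the GBP at 9.20%, and sell the proceeds forward at 28.6722.
Profit = 621,141,972.16 − 616,549,052.60 = CZK 4,592,920.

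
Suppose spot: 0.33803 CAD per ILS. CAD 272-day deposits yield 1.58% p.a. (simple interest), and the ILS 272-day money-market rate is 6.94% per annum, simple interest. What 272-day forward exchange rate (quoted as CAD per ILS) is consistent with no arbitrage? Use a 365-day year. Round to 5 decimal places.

T = 272/365 years.
Growth of 1 CAD over T: 1 + 0.0158×272/365 = 1.0117742.
ILS growth factor: 1 + 0.0694×272/365 = 1.0517173.
So F = 0.33803 × 1.0117742 / 1.0517173 = 0.3251920 (CAD/ILS).

0.32519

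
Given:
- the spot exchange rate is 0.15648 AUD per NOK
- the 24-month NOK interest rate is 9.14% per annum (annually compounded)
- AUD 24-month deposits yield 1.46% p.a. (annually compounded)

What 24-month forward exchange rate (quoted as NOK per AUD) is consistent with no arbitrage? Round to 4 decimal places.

T = 2 years.
AUD accumulates by (1 + 0.0146)^2 = 1.0294132.
NOK accumulates by (1 + 0.0914)^2 = 1.191154.
Forward (AUD per NOK) = 0.15648 × 1.0294132 / 1.191154 = 0.1352324.
Invert for NOK per AUD: 1 / 0.1352324 = 7.3947.

7.3947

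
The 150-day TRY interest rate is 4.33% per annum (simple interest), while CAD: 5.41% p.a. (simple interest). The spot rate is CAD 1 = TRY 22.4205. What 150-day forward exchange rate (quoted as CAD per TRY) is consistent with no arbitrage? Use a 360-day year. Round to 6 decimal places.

T = 150/360 years.
Growth of 1 TRY over T: 1 + 0.0433×150/360 = 1.0180417.
CAD growth factor: 1 + 0.0541×150/360 = 1.0225417.
So F = 22.4205 × 1.0180417 / 1.0225417 = 22.32183 (TRY/CAD).
Invert for CAD per TRY: 1 / 22.32183 = 0.044799.

0.044799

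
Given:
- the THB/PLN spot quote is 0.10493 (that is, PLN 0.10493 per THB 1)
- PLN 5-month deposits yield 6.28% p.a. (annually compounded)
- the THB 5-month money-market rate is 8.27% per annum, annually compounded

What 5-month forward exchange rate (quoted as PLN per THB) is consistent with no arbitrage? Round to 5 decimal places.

T = 5/12 years.
Growth of 1 PLN over T: (1 + 0.0628)^(5/12) = 1.0257026.
THB accumulates by (1 + 0.0827)^(5/12) = 1.0336616.
CIP: F = S · (grow PLN)/(grow THB) = 0.10493 × 1.0257026/1.0336616 = 0.1041221 PLN per THB.

0.10412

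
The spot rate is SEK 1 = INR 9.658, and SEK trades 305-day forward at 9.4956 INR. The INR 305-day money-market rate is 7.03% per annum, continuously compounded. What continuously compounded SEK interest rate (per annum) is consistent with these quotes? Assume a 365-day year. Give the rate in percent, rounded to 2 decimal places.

9.06%

T = 305/365 years.
By CIP, F/S equals the INR-to-SEK growth ratio: 9.4956/9.658 = 0.9831849.
INR growth factor: e^(0.0703×305/365) = 1.0605035.
Hence g_SEK = 1.078641.
r = ln(1.078641)/(305/365) = 0.090594 → 9.06%.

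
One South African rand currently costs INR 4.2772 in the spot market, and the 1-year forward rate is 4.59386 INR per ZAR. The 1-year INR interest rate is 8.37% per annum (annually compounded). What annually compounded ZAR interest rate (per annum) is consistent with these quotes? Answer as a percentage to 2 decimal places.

0.90%

T = 1 year.
F/S = 4.59386/4.2772 = 1.0740344 = (growth of INR) / (growth of ZAR).
The INR side grows by (1 + 0.0837)^1 = 1.083700.
So the ZAR growth factor = 1.0089993.
r = 1.0089993^(1/1) − 1 = 0.008999 → 0.90%.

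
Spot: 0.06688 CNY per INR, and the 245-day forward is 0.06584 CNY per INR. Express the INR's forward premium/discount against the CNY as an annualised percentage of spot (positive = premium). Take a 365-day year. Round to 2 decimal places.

-2.32%

T = 245/365 years.
Period premium: (0.06584 − 0.06688)/0.06688 = -0.0155502.
×(1/T) gives -2.32% p.a.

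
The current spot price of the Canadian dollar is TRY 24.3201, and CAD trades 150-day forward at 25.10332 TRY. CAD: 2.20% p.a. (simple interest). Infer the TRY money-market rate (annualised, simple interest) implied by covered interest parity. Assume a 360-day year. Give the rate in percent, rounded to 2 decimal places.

10.00%

T = 150/360 years.
CIP gives F = S · g_TRY/g_CAD, so g_TRY/g_CAD = 25.10332/24.3201 = 1.0322046.
The CAD side grows by 1 + 0.0220×150/360 = 1.0091667.
So the TRY growth factor = 1.0416665.
r = (1.0416665 − 1)/(150/360) = 0.100000 → 10.00%.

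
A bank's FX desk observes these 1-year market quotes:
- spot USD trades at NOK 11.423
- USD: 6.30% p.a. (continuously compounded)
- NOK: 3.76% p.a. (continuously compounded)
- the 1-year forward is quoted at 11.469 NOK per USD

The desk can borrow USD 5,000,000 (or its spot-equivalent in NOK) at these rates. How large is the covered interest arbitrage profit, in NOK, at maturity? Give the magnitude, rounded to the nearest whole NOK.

T = 1 year.
Route A — deposit USD, sell forward: 5,000,000 × 1.0650268392 × 11.469 = NOK 61,073,964.09.
Route B — convert at spot, deposit NOK: 5,000,000 × 11.423 × 1.0383158235 = NOK 59,303,408.26.
The quoted forward overvalues USD, so borrow NOK, buy USD at spot, deposit the USD at 6.30%, and sell the proceeds forward at 11.469.
The gap between the two covered legs is NOK 1,770,556.

NOK 1,770,556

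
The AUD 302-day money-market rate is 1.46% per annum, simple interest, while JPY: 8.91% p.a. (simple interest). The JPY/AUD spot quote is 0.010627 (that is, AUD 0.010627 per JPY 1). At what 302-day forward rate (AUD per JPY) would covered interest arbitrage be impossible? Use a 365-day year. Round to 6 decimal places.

T = 302/365 years.
AUD growth factor: 1 + 0.0146×302/365 = 1.012080.
JPY accumulates by 1 + 0.0891×302/365 = 1.0737211.
CIP: F = S · (grow AUD)/(grow JPY) = 0.010627 × 1.012080/1.0737211 = 0.01001692 AUD per JPY.

0.010017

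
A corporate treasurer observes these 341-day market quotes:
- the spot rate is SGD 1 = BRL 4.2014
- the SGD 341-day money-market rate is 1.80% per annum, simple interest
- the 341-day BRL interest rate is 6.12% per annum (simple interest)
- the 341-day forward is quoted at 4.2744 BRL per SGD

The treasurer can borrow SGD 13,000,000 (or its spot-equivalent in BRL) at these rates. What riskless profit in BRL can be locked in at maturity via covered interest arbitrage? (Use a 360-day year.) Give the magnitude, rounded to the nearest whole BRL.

T = 341/360 years.
Route A — deposit SGD, sell forward: 13,000,000 × 1.017050 × 4.2744 = BRL 56,514,620.76.
Route B — convert at spot, deposit BRL: 13,000,000 × 4.2014 × 1.057970 = BRL 57,784,417.05.
The quoted forward undervalues SGD, so borrow SGD, convert to BRL at spot, deposit the BRL at 6.12%, and buy SGD forward at 4.2744 to cover the loan.
The gap between the two covered legs is BRL 1,269,796.

BRL 1,269,796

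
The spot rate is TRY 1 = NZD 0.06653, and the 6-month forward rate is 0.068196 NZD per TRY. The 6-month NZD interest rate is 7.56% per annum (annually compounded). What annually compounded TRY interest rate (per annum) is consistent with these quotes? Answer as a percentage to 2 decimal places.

2.37%

T = 6/12 years.
F/S = 0.068196/0.06653 = 1.0250413 = (growth of NZD) / (growth of TRY).
The NZD side grows by (1 + 0.0756)^(6/12) = 1.0371114.
So the TRY growth factor = 1.0117752.
r = 1.0117752^(12/6) − 1 = 0.023689 → 2.37%.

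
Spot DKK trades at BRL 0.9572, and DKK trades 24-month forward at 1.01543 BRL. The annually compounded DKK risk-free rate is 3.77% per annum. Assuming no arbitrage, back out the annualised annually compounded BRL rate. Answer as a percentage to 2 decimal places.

6.88%

T = 2 years.
F/S = 1.01543/0.9572 = 1.0608337 = (growth of BRL) / (growth of DKK).
DKK growth factor: (1 + 0.0377)^2 = 1.0768213.
So the BRL growth factor = 1.1423283.
r = 1.1423283^(1/2) − 1 = 0.068798 → 6.88%.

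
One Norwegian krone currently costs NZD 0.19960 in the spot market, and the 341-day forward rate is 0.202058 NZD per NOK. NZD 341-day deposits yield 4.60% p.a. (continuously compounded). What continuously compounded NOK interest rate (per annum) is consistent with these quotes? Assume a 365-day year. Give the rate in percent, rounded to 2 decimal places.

3.29%

T = 341/365 years.
F/S = 0.202058/0.1996 = 1.0123146 = (growth of NZD) / (growth of NOK).
The NZD side grows by e^(0.0460×341/365) = 1.0439122.
Hence g_NOK = 1.0312132.
Take logs: ln 1.0312132 / (341/365) = 0.032899, so 3.29%.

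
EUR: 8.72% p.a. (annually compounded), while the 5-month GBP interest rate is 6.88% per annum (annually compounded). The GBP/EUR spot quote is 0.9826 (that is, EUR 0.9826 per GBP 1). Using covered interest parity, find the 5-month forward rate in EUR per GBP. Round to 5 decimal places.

0.98961

T = 5/12 years.
EUR accumulates by (1 + 0.0872)^(5/12) = 1.0354495.
GBP accumulates by (1 + 0.0688)^(5/12) = 1.0281114.
So F = 0.9826 × 1.0354495 / 1.0281114 = 0.9896133 (EUR/GBP).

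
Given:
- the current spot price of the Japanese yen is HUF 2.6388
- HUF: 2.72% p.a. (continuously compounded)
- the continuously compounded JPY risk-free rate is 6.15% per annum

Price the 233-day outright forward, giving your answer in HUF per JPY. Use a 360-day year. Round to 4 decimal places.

T = 233/360 years.
HUF growth factor: e^(0.0272×233/360) = 1.0177603.
Growth of 1 JPY over T: e^(0.0615×233/360) = 1.040607.
So F = 2.6388 × 1.0177603 / 1.040607 = 2.580865 (HUF/JPY).

2.5809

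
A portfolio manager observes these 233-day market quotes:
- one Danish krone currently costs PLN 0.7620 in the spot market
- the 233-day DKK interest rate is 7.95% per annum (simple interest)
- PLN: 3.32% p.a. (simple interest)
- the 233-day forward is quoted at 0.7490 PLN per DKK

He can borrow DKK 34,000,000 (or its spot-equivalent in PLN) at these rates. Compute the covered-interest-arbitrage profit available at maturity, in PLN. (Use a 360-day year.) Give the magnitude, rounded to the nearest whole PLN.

PLN 311,626

T = 233/360 years.
Route A — deposit DKK, sell forward: 34,000,000 × 1.0514541667 × 0.7490 = PLN 26,776,331.81.
Route B — convert at spot, deposit PLN: 34,000,000 × 0.7620 × 1.0214877778 = PLN 26,464,705.35.
The quoted forward overvalues DKK, so borrow PLN, buy DKK at spot, deposit the DKK at 7.95%, and sell the proceeds forward at 0.7490.
The gap between the two covered legs is PLN 311,626.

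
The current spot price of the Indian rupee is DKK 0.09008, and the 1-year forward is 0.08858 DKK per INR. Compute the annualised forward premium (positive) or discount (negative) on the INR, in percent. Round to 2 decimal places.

T = 1 year.
INR trades forward at -1.66519% vs spot over the period.
Per annum: -0.0166519 / 1 = -0.016652 = -1.67%.

-1.67%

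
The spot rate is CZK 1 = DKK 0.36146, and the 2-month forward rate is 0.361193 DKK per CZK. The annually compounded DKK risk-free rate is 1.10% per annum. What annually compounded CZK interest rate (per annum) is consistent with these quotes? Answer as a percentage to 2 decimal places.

T = 2/12 years.
By CIP, F/S equals the DKK-to-CZK growth ratio: 0.361193/0.36146 = 0.9992613.
The DKK side grows by (1 + 0.0110)^(2/12) = 1.001825.
Hence g_CZK = 1.0025656.
r = 1.0025656^(12/2) − 1 = 0.015493 → 1.55%.

1.55%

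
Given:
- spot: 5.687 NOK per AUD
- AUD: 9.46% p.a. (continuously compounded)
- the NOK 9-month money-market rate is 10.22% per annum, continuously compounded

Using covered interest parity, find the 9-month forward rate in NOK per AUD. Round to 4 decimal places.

5.7195

T = 9/12 years.
NOK growth factor: e^(0.1022×9/12) = 1.0796641.
AUD growth factor: e^(0.0946×9/12) = 1.0735275.
CIP: F = S · (grow NOK)/(grow AUD) = 5.687 × 1.0796641/1.0735275 = 5.719509 NOK per AUD.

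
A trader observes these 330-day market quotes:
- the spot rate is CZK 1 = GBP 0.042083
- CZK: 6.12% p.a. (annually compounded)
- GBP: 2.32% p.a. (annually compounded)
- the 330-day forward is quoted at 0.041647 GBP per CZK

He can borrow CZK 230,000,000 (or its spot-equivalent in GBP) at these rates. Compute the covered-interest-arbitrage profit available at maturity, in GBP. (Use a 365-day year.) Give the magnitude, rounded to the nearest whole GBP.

GBP 225,410

T = 330/365 years.
Keep in CZK, deliver into the forward: 230,000,000·1.055172668·0.041647 = GBP 10,107,298.50.
Swap to GBP now, deposit: 230,000,000·0.042083·1.020952206 = GBP 9,881,888.29.
The quoted forward overvalues CZK, so borrow GBP, buy CZK at spot, deposit the CZK at 6.12%, and sell the proceeds forward at 0.041647.
Profit = 10,107,298.50 − 9,881,888.29 = GBP 225,410.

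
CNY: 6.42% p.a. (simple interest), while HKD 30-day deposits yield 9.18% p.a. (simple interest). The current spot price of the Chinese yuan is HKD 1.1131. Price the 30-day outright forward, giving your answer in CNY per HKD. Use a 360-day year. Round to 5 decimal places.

0.89634

T = 30/360 years.
HKD growth factor: 1 + 0.0918×30/360 = 1.007650.
CNY accumulates by 1 + 0.0642×30/360 = 1.005350.
Forward (HKD per CNY) = 1.1131 × 1.007650 / 1.005350 = 1.115647.
Quoted the other way: 1/1.115647 = 0.89634 CNY per HKD.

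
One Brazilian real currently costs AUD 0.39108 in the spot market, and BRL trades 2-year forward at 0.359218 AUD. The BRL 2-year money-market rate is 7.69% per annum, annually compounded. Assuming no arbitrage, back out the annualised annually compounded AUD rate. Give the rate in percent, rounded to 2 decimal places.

T = 2 years.
CIP gives F = S · g_AUD/g_BRL, so g_AUD/g_BRL = 0.359218/0.39108 = 0.9185282.
BRL growth factor: (1 + 0.0769)^2 = 1.1597136.
That pins the AUD growth at 1.0652296.
r = 1.0652296^(1/2) − 1 = 0.032100 → 3.21%.

3.21%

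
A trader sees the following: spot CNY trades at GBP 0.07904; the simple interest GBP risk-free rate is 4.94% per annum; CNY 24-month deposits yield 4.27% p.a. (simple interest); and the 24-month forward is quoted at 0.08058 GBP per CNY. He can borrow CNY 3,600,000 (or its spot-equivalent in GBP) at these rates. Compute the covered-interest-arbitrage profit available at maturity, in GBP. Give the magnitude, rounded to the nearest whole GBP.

T = 2 years.
Route A — deposit CNY, sell forward: 3,600,000 × 1.085400 × 0.08058 = GBP 314,861.52.
Route B — convert at spot, deposit GBP: 3,600,000 × 0.07904 × 1.098800 = GBP 312,656.95.
The quoted forward overvalues CNY, so borrow GBP, buy CNY at spot, deposit the CNY at 4.27%, and sell the proceeds forward at 0.08058.
Profit = 314,861.52 − 312,656.95 = GBP 2,205.

GBP 2,205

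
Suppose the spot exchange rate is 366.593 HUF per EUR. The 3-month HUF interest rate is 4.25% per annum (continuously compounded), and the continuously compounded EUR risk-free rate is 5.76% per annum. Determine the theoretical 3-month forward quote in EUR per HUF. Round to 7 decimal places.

T = 3/12 years.
HUF accumulates by e^(0.0425×3/12) = 1.0106816.
EUR growth factor: e^(0.0576×3/12) = 1.0145042.
So F = 366.593 × 1.0106816 / 1.0145042 = 365.2117 (HUF/EUR).
Invert for EUR per HUF: 1 / 365.2117 = 0.0027381.

0.0027381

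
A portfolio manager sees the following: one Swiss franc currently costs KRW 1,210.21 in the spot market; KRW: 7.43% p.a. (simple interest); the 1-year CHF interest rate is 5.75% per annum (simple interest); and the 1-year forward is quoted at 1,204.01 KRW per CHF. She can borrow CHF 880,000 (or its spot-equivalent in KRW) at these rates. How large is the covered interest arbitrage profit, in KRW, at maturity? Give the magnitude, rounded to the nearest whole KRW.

KRW 23,661,465

T = 1 year.
Route A — deposit CHF, sell forward: 880,000 × 1.057500 × 1204.01 = KRW 1,120,451,706.00.
Route B — convert at spot, deposit KRW: 880,000 × 1210.21 × 1.074300 = KRW 1,144,113,170.64.
The quoted forward undervalues CHF, so borrow CHF, convert to KRW at spot, deposit the KRW at 7.43%, and buy CHF forward at 1,204.01 to cover the loan.
Profit = 1,144,113,170.64 − 1,120,451,706.00 = KRW 23,661,465.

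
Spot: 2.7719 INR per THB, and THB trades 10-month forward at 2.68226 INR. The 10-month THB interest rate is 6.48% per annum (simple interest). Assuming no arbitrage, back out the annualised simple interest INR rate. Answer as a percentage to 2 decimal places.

2.39%

T = 10/12 years.
F/S = 2.68226/2.7719 = 0.9676612 = (growth of INR) / (growth of THB).
The THB side grows by 1 + 0.0648×10/12 = 1.054000.
That pins the INR growth at 1.0199149.
(1.0199149 − 1)/T = 0.023898, i.e. 2.39%.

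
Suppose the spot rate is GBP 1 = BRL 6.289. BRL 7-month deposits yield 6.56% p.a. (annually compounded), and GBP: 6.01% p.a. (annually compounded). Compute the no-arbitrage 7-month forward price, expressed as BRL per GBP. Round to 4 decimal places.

6.3080

T = 7/12 years.
BRL growth factor: (1 + 0.0656)^(7/12) = 1.0377593.
GBP growth factor: (1 + 0.0601)^(7/12) = 1.0346314.
Forward (BRL per GBP) = 6.289 × 1.0377593 / 1.0346314 = 6.308013.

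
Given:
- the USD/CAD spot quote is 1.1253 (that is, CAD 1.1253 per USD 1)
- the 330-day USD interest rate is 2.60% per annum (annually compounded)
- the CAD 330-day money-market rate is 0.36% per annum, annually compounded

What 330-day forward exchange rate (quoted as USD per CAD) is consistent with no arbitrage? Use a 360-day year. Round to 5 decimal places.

T = 330/360 years.
CAD growth factor: (1 + 0.0036)^(330/360) = 1.0032995.
USD growth factor: (1 + 0.0260)^(330/360) = 1.0238078.
So F = 1.1253 × 1.0032995 / 1.0238078 = 1.102759 (CAD/USD).
Quoted the other way: 1/1.102759 = 0.90682 USD per CAD.

0.90682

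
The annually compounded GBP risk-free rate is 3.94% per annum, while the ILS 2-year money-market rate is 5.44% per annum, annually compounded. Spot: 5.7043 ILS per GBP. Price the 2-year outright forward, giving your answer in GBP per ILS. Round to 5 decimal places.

T = 2 years.
ILS accumulates by (1 + 0.0544)^2 = 1.1117594.
Growth of 1 GBP over T: (1 + 0.0394)^2 = 1.0803524.
So F = 5.7043 × 1.1117594 / 1.0803524 = 5.870130 (ILS/GBP).
Invert for GBP per ILS: 1 / 5.870130 = 0.17035.

0.17035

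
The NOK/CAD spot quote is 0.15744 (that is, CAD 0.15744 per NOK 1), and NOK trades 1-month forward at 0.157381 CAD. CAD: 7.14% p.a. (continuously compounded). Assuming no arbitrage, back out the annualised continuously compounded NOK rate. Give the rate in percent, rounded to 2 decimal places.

7.59%

T = 1/12 years.
By CIP, F/S equals the CAD-to-NOK growth ratio: 0.157381/0.15744 = 0.9996253.
CAD growth factor: e^(0.0714×1/12) = 1.0059677.
Hence g_NOK = 1.0063448.
Take logs: ln 1.0063448 / (1/12) = 0.075897, so 7.59%.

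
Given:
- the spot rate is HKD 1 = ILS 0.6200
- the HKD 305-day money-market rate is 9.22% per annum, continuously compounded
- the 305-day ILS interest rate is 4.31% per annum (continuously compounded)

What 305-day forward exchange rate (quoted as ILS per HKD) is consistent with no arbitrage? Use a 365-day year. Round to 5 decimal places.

T = 305/365 years.
ILS accumulates by e^(0.0431×305/365) = 1.0366715.
HKD accumulates by e^(0.0922×305/365) = 1.0800894.
Forward (ILS per HKD) = 0.62 × 1.0366715 / 1.0800894 = 0.5950770.

0.59508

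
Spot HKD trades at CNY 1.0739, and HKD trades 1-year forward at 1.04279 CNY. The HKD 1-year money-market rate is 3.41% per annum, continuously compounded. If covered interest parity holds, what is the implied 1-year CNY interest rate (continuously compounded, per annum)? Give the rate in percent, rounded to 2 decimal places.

T = 1 year.
By CIP, F/S equals the CNY-to-HKD growth ratio: 1.04279/1.0739 = 0.9710308.
HKD growth factor: e^(0.0341×1) = 1.0346881.
Hence g_CNY = 1.004714.
Take logs: ln 1.004714 / 1 = 0.004703, so 0.47%.

0.47%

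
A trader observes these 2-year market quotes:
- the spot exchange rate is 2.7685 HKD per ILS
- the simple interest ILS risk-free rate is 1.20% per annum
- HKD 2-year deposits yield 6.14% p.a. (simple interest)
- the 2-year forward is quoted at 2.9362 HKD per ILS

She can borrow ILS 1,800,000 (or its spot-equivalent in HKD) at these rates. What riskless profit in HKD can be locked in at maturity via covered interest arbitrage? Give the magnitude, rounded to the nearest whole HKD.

HKD 183,245

T = 2 years.
Keep in ILS, deliver into the forward: 1,800,000·1.024000·2.9362 = HKD 5,412,003.84.
Swap to HKD now, deposit: 1,800,000·2.7685·1.122800 = HKD 5,595,249.24.
The quoted forward undervalues ILS, so borrow ILS, convert to HKD at spot, deposit the HKD at 6.14%, and buy ILS forward at 2.9362 to cover the loan.
The gap between the two covered legs is HKD 183,245.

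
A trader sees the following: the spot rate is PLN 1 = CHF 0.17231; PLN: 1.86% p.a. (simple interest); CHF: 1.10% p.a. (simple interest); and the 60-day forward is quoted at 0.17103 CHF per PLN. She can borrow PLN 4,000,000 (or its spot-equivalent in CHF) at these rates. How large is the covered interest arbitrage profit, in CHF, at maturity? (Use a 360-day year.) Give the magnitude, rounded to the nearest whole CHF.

T = 60/360 years.
Keep in PLN, deliver into the forward: 4,000,000·1.003100·0.17103 = CHF 686,240.77.
Swap to CHF now, deposit: 4,000,000·0.17231·1.00183333 = CHF 690,503.60.
The quoted forward undervalues PLN, so borrow PLN, convert to CHF at spot, deposit the CHF at 1.10%, and buy PLN forward at 0.17103 to cover the loan.
Profit = 690,503.60 − 686,240.77 = CHF 4,263.

CHF 4,263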